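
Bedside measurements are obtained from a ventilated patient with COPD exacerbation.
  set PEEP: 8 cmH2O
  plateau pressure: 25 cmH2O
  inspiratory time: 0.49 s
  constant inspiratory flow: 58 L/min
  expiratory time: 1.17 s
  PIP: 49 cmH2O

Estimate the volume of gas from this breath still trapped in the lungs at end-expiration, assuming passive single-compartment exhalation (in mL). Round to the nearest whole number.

87

Flow: 58 L/min ÷ 60 = 0.9667 L/s.
Vt = flow × Ti = 0.9667 L/s × 0.49 s × 1000 mL/L = 473.68 mL.
R = (PIP − Pplat)/V̇ = (49 − 25) / 0.9667 = 24.0/0.9667 = 24.827 cmH2O·s/L.
C = Vt/(Pplat − PEEP) = 473.68 / (25 − 8) = 473.68/17.0 = 27.864 mL/cmH2O.
τ = R × C = 24.827 × 0.02786 L/cmH2O = 0.6917 s.
Fraction remaining = e^(−Te/τ) = e^(−1.17/0.6917) = 0.1842.
Trapped volume = 473.68 × 0.1842 = 87.252 mL.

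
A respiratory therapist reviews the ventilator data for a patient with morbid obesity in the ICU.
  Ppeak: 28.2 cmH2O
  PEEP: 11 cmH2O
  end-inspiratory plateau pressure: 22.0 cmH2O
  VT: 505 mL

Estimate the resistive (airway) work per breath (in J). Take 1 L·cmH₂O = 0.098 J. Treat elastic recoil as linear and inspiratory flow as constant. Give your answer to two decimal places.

0.31

With constant inspiratory flow the resistive pressure is constant at PIP − Pplat = 28.2 − 22.0 = 6.2 cmH2O, so resistive work = 6.2 × 0.505 = 3.131 L·cmH2O.
× 0.098 J/(L·cmH2O) → 0.3068 J.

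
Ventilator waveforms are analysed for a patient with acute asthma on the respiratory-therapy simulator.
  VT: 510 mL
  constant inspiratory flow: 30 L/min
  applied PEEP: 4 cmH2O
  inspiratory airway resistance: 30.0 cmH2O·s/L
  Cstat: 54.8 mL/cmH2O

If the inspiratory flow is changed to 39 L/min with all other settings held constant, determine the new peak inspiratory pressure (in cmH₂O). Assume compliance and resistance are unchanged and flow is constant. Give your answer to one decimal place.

32.8

Flow: 30 L/min ÷ 60 = 0.5 L/s.
New flow: 39 L/min ÷ 60 = 0.65 L/s.
PIP = Vt/C + R·V̇ + PEEP (constant-flow equation of motion).
Only the resistive term changes: ΔPIP = R × ΔV̇ = 30.0 × (0.65 − 0.5) = 30.0 × 0.15 = 4.5 cmH2O.
Original PIP = 510/54.8 + 30.0×0.5 + 4 = 28.307 cmH2O; new PIP = 28.307 + (4.5) = 32.807 cmH2O.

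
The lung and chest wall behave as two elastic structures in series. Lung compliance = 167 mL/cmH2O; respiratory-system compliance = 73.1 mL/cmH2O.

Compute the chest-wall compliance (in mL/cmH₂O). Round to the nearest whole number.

1/Ccw = 1/Crs − 1/CL.
1/Ccw = 1/73.1 − 1/167 = 0.007692.
Ccw = 130.01 mL/cmH2O.

130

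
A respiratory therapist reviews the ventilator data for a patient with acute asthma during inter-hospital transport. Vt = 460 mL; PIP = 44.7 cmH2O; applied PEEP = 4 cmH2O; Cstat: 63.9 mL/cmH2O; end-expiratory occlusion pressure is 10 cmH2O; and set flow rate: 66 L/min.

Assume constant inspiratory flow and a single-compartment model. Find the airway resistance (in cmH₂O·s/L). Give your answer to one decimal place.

Flow: 66 L/min ÷ 60 = 1.1 L/s.
Total PEEP = 10 cmH2O (set 4 + intrinsic 6); this is the baseline alveolar pressure.
Equation of motion (constant flow): PIP = Vt/C + R·V̇ + PEEP.
R·V̇ = PIP − Vt/C − PEEP = 44.7 − 460/63.9 − 10 = 44.7 − 7.199 − 10 = 27.501 cmH2O.
R = 27.501 / 1.1 = 25.001 cmH2O·s/L.

25.0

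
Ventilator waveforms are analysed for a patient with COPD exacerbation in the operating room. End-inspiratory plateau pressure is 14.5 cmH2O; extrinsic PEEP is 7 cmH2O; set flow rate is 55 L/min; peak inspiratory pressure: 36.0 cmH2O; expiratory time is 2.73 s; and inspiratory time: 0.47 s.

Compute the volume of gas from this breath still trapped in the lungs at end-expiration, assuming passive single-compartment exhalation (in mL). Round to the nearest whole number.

57

Flow: 55 L/min ÷ 60 = 0.9167 L/s.
Vt = flow × Ti = 0.9167 L/s × 0.47 s × 1000 mL/L = 430.85 mL.
R = (PIP − Pplat)/V̇ = (36.0 − 14.5) / 0.9167 = 21.5/0.9167 = 23.454 cmH2O·s/L.
C = Vt/(Pplat − PEEP) = 430.85 / (14.5 − 7) = 430.85/7.5 = 57.447 mL/cmH2O.
τ = R × C = 23.454 × 0.05745 L/cmH2O = 1.347 s.
Fraction remaining = e^(−Te/τ) = e^(−2.73/1.347) = 0.1318.
Trapped volume = 430.85 × 0.1318 = 56.786 mL.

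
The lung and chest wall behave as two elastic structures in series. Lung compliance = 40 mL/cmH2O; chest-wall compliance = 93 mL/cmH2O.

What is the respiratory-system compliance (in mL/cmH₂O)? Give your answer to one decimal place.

28.0

Lung and chest wall are elastances in series: 1/Crs = 1/CL + 1/Ccw.
1/Crs = 1/40 + 1/93 = 0.03575.
Crs = 27.972 mL/cmH2O.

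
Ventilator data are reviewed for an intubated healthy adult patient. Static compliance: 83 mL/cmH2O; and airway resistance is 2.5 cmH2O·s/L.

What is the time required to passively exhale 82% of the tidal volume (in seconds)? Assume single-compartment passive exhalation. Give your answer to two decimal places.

0.36

τ = R × C = 2.5 × 83 mL/cmH2O = 2.5 × 0.083 L/cmH2O = 0.2075 s.
Exhaled fraction f = 1 − e^(−t/τ) → t = −τ·ln(1 − f) = −0.2075·ln(0.18) = 0.3558 s.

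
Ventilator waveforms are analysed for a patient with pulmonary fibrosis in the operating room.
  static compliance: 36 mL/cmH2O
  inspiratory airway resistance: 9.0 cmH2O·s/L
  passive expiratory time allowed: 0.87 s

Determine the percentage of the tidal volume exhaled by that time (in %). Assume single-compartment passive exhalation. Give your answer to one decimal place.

93.2

τ = R × C = 9.0 × 36 mL/cmH2O = 9.0 × 0.036 L/cmH2O = 0.324 s.
Passive exhalation: V(t)/V₀ = e^(−t/τ) = e^(−0.87/0.324) = 0.06821.
Fraction exhaled = 1 − 0.06821 = 0.9318 → 93.18%.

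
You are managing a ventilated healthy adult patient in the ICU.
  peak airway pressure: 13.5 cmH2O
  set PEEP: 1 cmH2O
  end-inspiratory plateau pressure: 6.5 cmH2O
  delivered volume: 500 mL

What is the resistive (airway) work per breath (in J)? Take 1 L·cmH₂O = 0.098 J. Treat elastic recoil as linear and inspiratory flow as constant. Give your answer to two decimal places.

With constant inspiratory flow the resistive pressure is constant at PIP − Pplat = 13.5 − 6.5 = 7.0 cmH2O, so resistive work = 7.0 × 0.500 = 3.5 L·cmH2O.
× 0.098 J/(L·cmH2O) → 0.343 J.

0.34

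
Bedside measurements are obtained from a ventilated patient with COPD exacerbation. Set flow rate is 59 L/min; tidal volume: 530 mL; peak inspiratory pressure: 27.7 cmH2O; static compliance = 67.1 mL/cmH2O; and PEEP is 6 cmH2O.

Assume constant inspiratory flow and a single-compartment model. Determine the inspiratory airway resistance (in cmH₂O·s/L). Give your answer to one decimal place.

Flow: 59 L/min ÷ 60 = 0.9833 L/s.
Equation of motion (constant flow): PIP = Vt/C + R·V̇ + PEEP.
R·V̇ = PIP − Vt/C − PEEP = 27.7 − 530/67.1 − 6 = 27.7 − 7.899 − 6 = 13.801 cmH2O.
R = 13.801 / 0.9833 = 14.035 cmH2O·s/L.

14.0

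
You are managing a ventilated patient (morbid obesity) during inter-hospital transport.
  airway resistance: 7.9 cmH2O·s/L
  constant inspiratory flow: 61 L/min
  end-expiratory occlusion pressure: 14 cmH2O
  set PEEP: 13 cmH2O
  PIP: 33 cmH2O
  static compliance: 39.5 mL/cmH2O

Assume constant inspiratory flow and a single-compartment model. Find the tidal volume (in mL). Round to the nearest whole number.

433

Flow: 61 L/min ÷ 60 = 1.0167 L/s.
Total PEEP = 14 cmH2O (set 13 + intrinsic 1); this is the baseline alveolar pressure.
Equation of motion (constant flow): PIP = Vt/C + R·V̇ + PEEP.
Vt/C = PIP − R·V̇ − PEEP = 33 − 8.032 − 14 = 10.968 cmH2O.
Vt = C × 10.968 = 39.5 × 10.968 = 433.24 mL.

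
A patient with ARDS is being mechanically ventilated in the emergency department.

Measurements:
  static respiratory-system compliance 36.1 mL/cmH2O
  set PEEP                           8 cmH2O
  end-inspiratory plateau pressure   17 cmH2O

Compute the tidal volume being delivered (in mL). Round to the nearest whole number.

325

Vt = Cstat × (Pplat − PEEP) = 36.1 × (17 − 8) = 36.1 × 9.0 = 324.9 mL.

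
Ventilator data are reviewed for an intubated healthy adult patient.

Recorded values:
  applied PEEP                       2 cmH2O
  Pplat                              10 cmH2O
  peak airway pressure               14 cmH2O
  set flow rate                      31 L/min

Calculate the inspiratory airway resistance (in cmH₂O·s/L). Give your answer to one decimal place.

7.7

Flow: 31 L/min ÷ 60 = 0.5167 L/s.
Raw = (PIP − Pplat) / flow = (14 − 10) / 0.5167 = 4.0 / 0.5167 = 7.741 cmH2O·s/L.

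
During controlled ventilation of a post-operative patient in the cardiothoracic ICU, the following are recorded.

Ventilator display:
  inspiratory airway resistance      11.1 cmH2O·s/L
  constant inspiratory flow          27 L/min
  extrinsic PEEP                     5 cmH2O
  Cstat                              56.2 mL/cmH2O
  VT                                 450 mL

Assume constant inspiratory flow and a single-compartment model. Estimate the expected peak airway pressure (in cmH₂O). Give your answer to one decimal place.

Flow: 27 L/min ÷ 60 = 0.45 L/s.
Equation of motion (constant flow): PIP = Vt/C + R·V̇ + PEEP.
PIP = 450/56.2 + 11.1×0.45 + 5 = 8.007 + 4.995 + 5 = 18.002 cmH2O.

18.0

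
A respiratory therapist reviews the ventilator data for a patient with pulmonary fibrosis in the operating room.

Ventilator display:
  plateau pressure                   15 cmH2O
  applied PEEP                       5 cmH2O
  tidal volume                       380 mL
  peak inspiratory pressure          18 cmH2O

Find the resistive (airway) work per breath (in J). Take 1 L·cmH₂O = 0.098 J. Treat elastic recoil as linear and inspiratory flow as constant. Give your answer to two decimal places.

0.11

With constant inspiratory flow the resistive pressure is constant at PIP − Pplat = 18 − 15 = 3.0 cmH2O, so resistive work = 3.0 × 0.380 = 1.14 L·cmH2O.
× 0.098 J/(L·cmH2O) → 0.1117 J.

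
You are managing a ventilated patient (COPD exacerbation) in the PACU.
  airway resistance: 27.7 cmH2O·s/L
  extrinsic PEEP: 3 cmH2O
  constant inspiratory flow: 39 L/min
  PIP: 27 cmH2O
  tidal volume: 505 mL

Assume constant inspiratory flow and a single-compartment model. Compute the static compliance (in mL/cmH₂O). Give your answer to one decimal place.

Flow: 39 L/min ÷ 60 = 0.65 L/s.
Equation of motion (constant flow): PIP = Vt/C + R·V̇ + PEEP.
Vt/C = PIP − R·V̇ − PEEP = 27 − 27.7×0.65 − 3 = 27 − 18.005 − 3 = 5.995 cmH2O.
C = Vt / 5.995 = 505 / 5.995 = 84.237 mL/cmH2O.

84.2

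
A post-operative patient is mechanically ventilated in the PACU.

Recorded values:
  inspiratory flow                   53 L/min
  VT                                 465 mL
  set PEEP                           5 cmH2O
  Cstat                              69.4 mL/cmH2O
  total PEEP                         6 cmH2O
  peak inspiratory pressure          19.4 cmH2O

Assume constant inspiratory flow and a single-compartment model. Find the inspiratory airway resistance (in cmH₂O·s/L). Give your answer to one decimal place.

7.6

Flow: 53 L/min ÷ 60 = 0.8833 L/s.
Total PEEP = 6 cmH2O (set 5 + intrinsic 1); this is the baseline alveolar pressure.
Equation of motion (constant flow): PIP = Vt/C + R·V̇ + PEEP.
R·V̇ = PIP − Vt/C − PEEP = 19.4 − 465/69.4 − 6 = 19.4 − 6.7 − 6 = 6.7 cmH2O.
R = 6.7 / 0.8833 = 7.585 cmH2O·s/L.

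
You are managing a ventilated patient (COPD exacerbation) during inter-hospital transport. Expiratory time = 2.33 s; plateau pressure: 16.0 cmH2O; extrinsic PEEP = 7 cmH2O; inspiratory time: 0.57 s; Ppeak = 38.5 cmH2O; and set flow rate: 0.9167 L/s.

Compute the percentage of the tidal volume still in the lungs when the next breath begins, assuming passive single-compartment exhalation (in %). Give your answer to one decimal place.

19.5

Vt = flow × Ti = 0.9167 L/s × 0.57 s × 1000 mL/L = 522.52 mL.
R = (PIP − Pplat)/V̇ = (38.5 − 16.0) / 0.9167 = 22.5/0.9167 = 24.545 cmH2O·s/L.
C = Vt/(Pplat − PEEP) = 522.52 / (16.0 − 7) = 522.52/9.0 = 58.058 mL/cmH2O.
τ = R × C = 24.545 × 0.05806 L/cmH2O = 1.425 s.
Fraction remaining at end-expiration = e^(−Te/τ) = e^(−2.33/1.425) = 0.1949 → 19.49%.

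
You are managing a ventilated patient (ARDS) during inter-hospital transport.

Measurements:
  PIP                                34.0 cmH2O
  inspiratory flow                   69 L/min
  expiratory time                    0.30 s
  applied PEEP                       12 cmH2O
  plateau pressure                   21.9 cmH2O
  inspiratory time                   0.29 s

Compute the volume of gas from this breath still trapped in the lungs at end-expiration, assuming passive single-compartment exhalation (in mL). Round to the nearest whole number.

Flow: 69 L/min ÷ 60 = 1.15 L/s.
Vt = flow × Ti = 1.15 L/s × 0.29 s × 1000 mL/L = 333.5 mL.
R = (PIP − Pplat)/V̇ = (34.0 − 21.9) / 1.15 = 12.1/1.15 = 10.522 cmH2O·s/L.
C = Vt/(Pplat − PEEP) = 333.5 / (21.9 − 12) = 333.5/9.9 = 33.687 mL/cmH2O.
τ = R × C = 10.522 × 0.03369 L/cmH2O = 0.3545 s.
Fraction remaining = e^(−Te/τ) = e^(−0.30/0.3545) = 0.429.
Trapped volume = 333.5 × 0.429 = 143.07 mL.

143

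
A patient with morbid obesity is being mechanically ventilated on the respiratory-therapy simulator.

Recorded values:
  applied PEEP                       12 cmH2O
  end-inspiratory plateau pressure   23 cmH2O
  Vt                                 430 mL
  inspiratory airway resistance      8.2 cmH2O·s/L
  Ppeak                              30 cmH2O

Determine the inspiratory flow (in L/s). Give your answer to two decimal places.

flow = (PIP − Pplat) / Raw = 7.0 / 8.2 = 0.8537 L/s.

0.85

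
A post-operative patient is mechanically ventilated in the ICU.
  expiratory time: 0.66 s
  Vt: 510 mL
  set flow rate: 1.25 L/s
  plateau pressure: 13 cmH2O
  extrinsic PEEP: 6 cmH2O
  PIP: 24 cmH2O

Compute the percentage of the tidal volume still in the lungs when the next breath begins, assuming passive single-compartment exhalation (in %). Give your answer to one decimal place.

35.7

R = (PIP − Pplat)/V̇ = (24 − 13) / 1.25 = 11.0/1.25 = 8.8 cmH2O·s/L.
C = Vt/(Pplat − PEEP) = 510.0 / (13 − 6) = 510.0/7.0 = 72.857 mL/cmH2O.
τ = R × C = 8.8 × 0.07286 L/cmH2O = 0.6412 s.
Fraction remaining at end-expiration = e^(−Te/τ) = e^(−0.66/0.6412) = 0.3572 → 35.72%.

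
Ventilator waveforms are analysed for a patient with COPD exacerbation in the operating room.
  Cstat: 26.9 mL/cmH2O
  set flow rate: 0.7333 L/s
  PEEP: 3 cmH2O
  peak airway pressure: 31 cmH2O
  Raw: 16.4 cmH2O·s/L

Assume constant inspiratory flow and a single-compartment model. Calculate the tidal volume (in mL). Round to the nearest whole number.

Equation of motion (constant flow): PIP = Vt/C + R·V̇ + PEEP.
Vt/C = PIP − R·V̇ − PEEP = 31 − 12.026 − 3 = 15.974 cmH2O.
Vt = C × 15.974 = 26.9 × 15.974 = 429.7 mL.

430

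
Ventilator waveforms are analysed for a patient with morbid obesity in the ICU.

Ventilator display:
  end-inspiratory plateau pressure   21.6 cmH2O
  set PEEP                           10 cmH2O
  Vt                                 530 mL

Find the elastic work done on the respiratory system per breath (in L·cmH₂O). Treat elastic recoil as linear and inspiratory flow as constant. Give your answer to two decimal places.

Elastic work ≈ ½ × (Pplat − PEEP) × Vt = 0.5 × (21.6 − 10) × 0.530 L = 0.5 × 11.6 × 0.530 = 3.074 L·cmH2O.

3.07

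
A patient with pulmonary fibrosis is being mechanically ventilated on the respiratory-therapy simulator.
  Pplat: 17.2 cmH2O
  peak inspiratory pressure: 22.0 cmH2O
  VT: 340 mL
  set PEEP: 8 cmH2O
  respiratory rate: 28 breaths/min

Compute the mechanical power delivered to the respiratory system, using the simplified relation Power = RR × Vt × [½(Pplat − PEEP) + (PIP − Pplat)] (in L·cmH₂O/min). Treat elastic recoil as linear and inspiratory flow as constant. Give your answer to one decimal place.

89.5

Per-breath work = Vt × [½(Pplat−PEEP) + (PIP−Pplat)] = 0.340 × [0.5×9.2 + 4.8] = 0.340 × 9.4 = 3.196 L·cmH2O.
Power = 28 × 3.196 = 89.488 L·cmH2O/min.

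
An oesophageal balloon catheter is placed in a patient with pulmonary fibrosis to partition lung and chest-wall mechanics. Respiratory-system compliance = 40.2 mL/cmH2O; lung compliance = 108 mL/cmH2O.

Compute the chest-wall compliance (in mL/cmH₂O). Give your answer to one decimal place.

64.0

1/Ccw = 1/Crs − 1/CL.
1/Ccw = 1/40.2 − 1/108 = 0.01562.
Ccw = 64.02 mL/cmH2O.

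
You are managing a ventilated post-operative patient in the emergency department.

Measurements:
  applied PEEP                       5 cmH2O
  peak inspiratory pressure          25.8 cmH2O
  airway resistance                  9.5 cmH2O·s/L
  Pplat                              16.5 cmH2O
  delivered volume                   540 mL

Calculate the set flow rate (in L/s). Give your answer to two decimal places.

0.98

flow = (PIP − Pplat) / Raw = 9.3 / 9.5 = 0.9789 L/s.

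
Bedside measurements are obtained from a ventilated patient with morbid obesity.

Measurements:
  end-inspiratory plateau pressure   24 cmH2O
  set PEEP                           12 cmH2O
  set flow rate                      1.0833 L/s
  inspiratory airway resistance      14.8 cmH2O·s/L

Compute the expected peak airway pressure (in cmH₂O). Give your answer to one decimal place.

40.0

PIP = Pplat + Raw × flow = 24 + 14.8 × 1.0833 = 24 + 16.033 = 40.033 cmH2O.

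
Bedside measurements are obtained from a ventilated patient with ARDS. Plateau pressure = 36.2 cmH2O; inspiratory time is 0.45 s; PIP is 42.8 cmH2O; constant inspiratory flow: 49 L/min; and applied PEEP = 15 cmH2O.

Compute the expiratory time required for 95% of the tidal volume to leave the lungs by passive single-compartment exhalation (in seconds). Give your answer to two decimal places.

Flow: 49 L/min ÷ 60 = 0.8167 L/s.
Vt = flow × Ti = 0.8167 L/s × 0.45 s × 1000 mL/L = 367.52 mL.
R = (PIP − Pplat)/V̇ = (42.8 − 36.2) / 0.8167 = 6.6/0.8167 = 8.081 cmH2O·s/L.
C = Vt/(Pplat − PEEP) = 367.52 / (36.2 − 15) = 367.52/21.2 = 17.336 mL/cmH2O.
τ = R × C = 8.081 × 0.01734 L/cmH2O = 0.1401 s.
t = −τ·ln(1 − 0.95) = −0.1401·ln(0.05) = 0.4197 s.

0.42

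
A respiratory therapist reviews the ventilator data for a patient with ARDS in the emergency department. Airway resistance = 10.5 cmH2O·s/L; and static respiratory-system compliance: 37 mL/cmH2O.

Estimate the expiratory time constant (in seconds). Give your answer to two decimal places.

τ = R × C = 10.5 × 37 mL/cmH2O = 10.5 × 0.037 L/cmH2O = 0.3885 s.

0.39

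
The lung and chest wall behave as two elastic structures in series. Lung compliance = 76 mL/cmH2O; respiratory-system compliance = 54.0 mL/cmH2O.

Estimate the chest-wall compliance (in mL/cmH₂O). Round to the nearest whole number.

1/Ccw = 1/Crs − 1/CL.
1/Ccw = 1/54.0 − 1/76 = 0.005361.
Ccw = 186.53 mL/cmH2O.

187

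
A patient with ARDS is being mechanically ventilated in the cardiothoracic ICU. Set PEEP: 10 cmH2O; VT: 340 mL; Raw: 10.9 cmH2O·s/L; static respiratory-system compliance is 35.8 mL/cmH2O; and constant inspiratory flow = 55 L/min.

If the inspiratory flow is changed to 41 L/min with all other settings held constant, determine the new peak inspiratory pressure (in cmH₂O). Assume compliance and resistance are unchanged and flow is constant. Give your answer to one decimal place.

26.9

Flow: 55 L/min ÷ 60 = 0.9167 L/s.
New flow: 41 L/min ÷ 60 = 0.6833 L/s.
PIP = Vt/C + R·V̇ + PEEP (constant-flow equation of motion).
Only the resistive term changes: ΔPIP = R × ΔV̇ = 10.9 × (0.6833 − 0.9167) = 10.9 × -0.2334 = -2.544 cmH2O.
Original PIP = 340/35.8 + 10.9×0.9167 + 10 = 29.489 cmH2O; new PIP = 29.489 + (-2.544) = 26.945 cmH2O.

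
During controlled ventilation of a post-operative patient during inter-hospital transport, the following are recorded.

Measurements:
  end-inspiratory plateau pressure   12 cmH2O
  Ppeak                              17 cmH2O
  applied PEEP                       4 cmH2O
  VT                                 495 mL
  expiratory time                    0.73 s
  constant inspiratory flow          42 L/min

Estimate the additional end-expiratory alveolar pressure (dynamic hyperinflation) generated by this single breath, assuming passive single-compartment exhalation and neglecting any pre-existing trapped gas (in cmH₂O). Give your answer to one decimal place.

Flow: 42 L/min ÷ 60 = 0.7 L/s.
R = (PIP − Pplat)/V̇ = (17 − 12) / 0.7 = 5.0/0.7 = 7.143 cmH2O·s/L.
C = Vt/(Pplat − PEEP) = 495.0 / (12 − 4) = 495.0/8.0 = 61.875 mL/cmH2O.
τ = R × C = 7.143 × 0.06188 L/cmH2O = 0.442 s.
Fraction remaining = e^(−Te/τ) = e^(−0.73/0.442) = 0.1917; trapped volume = 495.0 × 0.1917 = 94.892 mL.
Additional alveolar pressure from trapping ≈ V_trapped / C = 94.892 / 61.875 = 1.534 cmH2O.

1.5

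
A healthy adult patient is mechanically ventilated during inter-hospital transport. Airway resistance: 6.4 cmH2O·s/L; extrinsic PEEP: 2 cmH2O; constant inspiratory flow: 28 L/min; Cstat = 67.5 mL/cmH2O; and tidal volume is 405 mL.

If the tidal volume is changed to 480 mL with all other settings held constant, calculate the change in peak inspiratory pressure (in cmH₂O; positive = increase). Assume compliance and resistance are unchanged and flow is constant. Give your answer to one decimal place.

PIP = Vt/C + R·V̇ + PEEP (constant-flow equation of motion).
Only the elastic term changes: ΔPIP = ΔVt / C = (480 − 405) / 67.5 = 1.111 cmH2O.

1.1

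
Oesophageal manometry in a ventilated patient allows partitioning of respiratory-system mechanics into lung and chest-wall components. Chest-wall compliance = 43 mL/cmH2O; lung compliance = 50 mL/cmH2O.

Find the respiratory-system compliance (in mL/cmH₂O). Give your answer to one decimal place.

Lung and chest wall are elastances in series: 1/Crs = 1/CL + 1/Ccw.
1/Crs = 1/50 + 1/43 = 0.04326.
Crs = 23.116 mL/cmH2O.

23.1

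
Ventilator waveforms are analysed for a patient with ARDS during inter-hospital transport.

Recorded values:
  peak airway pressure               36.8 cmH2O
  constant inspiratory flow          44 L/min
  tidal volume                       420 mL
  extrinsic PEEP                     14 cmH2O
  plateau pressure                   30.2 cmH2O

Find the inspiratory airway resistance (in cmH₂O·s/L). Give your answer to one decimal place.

9.0

Flow: 44 L/min ÷ 60 = 0.7333 L/s.
Raw = (PIP − Pplat) / flow = (36.8 − 30.2) / 0.7333 = 6.6 / 0.7333 = 9.0 cmH2O·s/L.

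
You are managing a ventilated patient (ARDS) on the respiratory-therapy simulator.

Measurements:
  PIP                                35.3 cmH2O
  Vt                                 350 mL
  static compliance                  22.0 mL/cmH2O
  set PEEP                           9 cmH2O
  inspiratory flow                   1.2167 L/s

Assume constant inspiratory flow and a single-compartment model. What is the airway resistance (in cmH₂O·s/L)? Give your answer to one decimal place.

Equation of motion (constant flow): PIP = Vt/C + R·V̇ + PEEP.
R·V̇ = PIP − Vt/C − PEEP = 35.3 − 350/22.0 − 9 = 35.3 − 15.909 − 9 = 10.391 cmH2O.
R = 10.391 / 1.2167 = 8.54 cmH2O·s/L.

8.5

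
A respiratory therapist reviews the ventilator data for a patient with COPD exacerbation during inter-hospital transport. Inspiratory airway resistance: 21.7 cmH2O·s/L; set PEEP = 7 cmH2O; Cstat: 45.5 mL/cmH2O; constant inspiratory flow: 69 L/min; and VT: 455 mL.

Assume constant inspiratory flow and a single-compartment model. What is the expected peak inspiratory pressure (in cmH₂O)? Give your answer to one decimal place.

Flow: 69 L/min ÷ 60 = 1.15 L/s.
Equation of motion (constant flow): PIP = Vt/C + R·V̇ + PEEP.
PIP = 455/45.5 + 21.7×1.15 + 7 = 10.0 + 24.955 + 7 = 41.955 cmH2O.

42.0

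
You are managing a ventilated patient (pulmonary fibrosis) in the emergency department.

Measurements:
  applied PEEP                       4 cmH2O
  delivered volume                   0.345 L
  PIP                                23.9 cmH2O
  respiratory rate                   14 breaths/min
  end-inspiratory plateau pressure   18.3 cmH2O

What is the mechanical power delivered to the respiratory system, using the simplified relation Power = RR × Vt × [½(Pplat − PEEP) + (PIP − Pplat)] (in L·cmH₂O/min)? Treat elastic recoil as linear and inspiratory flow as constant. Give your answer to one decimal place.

61.6

Per-breath work = Vt × [½(Pplat−PEEP) + (PIP−Pplat)] = 0.345 × [0.5×14.3 + 5.6] = 0.345 × 12.75 = 4.399 L·cmH2O.
Power = 14 × 4.399 = 61.586 L·cmH2O/min.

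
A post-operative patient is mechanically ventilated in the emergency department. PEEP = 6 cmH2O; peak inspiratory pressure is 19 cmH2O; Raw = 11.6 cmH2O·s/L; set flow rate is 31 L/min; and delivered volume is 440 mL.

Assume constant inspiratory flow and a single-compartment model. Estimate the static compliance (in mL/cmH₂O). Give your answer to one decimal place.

Flow: 31 L/min ÷ 60 = 0.5167 L/s.
Equation of motion (constant flow): PIP = Vt/C + R·V̇ + PEEP.
Vt/C = PIP − R·V̇ − PEEP = 19 − 11.6×0.5167 − 6 = 19 − 5.994 − 6 = 7.006 cmH2O.
C = Vt / 7.006 = 440 / 7.006 = 62.803 mL/cmH2O.

62.8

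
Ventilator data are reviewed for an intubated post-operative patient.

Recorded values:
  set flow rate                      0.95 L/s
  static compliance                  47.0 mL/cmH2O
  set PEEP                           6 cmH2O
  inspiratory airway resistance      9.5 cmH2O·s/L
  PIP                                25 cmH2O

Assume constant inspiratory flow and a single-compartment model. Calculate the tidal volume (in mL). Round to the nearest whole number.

Equation of motion (constant flow): PIP = Vt/C + R·V̇ + PEEP.
Vt/C = PIP − R·V̇ − PEEP = 25 − 9.025 − 6 = 9.975 cmH2O.
Vt = C × 9.975 = 47.0 × 9.975 = 468.83 mL.

469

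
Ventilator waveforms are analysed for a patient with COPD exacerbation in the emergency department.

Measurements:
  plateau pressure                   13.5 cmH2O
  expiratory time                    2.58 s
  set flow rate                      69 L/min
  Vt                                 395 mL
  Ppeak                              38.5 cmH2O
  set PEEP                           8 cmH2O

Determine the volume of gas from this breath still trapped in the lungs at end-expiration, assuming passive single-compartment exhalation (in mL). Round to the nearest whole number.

76

Flow: 69 L/min ÷ 60 = 1.15 L/s.
R = (PIP − Pplat)/V̇ = (38.5 − 13.5) / 1.15 = 25.0/1.15 = 21.739 cmH2O·s/L.
C = Vt/(Pplat − PEEP) = 395.0 / (13.5 − 8) = 395.0/5.5 = 71.818 mL/cmH2O.
τ = R × C = 21.739 × 0.07182 L/cmH2O = 1.561 s.
Fraction remaining = e^(−Te/τ) = e^(−2.58/1.561) = 0.1915.
Trapped volume = 395.0 × 0.1915 = 75.643 mL.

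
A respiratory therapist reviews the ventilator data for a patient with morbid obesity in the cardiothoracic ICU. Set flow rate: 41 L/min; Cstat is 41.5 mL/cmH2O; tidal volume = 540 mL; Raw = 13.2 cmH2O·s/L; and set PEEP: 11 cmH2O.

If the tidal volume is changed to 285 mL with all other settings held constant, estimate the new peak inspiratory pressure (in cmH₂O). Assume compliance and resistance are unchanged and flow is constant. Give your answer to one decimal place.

Flow: 41 L/min ÷ 60 = 0.6833 L/s.
PIP = Vt/C + R·V̇ + PEEP (constant-flow equation of motion).
Only the elastic term changes: ΔPIP = ΔVt / C = (285 − 540) / 41.5 = -6.145 cmH2O.
Original PIP = 540/41.5 + 13.2×0.6833 + 11 = 33.032 cmH2O; new PIP = 33.032 + (-6.145) = 26.887 cmH2O.

26.9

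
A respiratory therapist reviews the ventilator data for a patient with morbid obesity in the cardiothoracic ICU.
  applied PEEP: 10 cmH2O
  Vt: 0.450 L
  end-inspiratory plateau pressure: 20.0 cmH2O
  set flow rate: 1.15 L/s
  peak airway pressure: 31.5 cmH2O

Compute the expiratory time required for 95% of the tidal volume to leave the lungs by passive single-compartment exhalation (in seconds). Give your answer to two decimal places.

R = (PIP − Pplat)/V̇ = (31.5 − 20.0) / 1.15 = 11.5/1.15 = 10.0 cmH2O·s/L.
C = Vt/(Pplat − PEEP) = 450.0 / (20.0 − 10) = 450.0/10.0 = 45.0 mL/cmH2O.
τ = R × C = 10.0 × 0.045 L/cmH2O = 0.45 s.
t = −τ·ln(1 − 0.95) = −0.45·ln(0.05) = 1.348 s.

1.35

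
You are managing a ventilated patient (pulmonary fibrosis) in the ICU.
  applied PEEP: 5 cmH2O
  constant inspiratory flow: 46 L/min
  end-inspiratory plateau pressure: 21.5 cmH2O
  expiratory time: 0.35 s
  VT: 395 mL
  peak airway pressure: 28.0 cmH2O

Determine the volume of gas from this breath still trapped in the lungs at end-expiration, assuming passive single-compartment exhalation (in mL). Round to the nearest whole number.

70

Flow: 46 L/min ÷ 60 = 0.7667 L/s.
R = (PIP − Pplat)/V̇ = (28.0 − 21.5) / 0.7667 = 6.5/0.7667 = 8.478 cmH2O·s/L.
C = Vt/(Pplat − PEEP) = 395.0 / (21.5 − 5) = 395.0/16.5 = 23.939 mL/cmH2O.
τ = R × C = 8.478 × 0.02394 L/cmH2O = 0.203 s.
Fraction remaining = e^(−Te/τ) = e^(−0.35/0.203) = 0.1783.
Trapped volume = 395.0 × 0.1783 = 70.429 mL.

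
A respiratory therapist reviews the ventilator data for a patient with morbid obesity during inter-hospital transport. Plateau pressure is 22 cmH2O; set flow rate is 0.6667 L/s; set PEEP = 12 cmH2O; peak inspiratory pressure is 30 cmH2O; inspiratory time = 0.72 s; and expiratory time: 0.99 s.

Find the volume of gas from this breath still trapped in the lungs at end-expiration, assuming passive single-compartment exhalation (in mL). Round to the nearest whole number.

Vt = flow × Ti = 0.6667 L/s × 0.72 s × 1000 mL/L = 480.02 mL.
R = (PIP − Pplat)/V̇ = (30 − 22) / 0.6667 = 8.0/0.6667 = 11.999 cmH2O·s/L.
C = Vt/(Pplat − PEEP) = 480.02 / (22 − 12) = 480.02/10.0 = 48.002 mL/cmH2O.
τ = R × C = 11.999 × 0.048 L/cmH2O = 0.576 s.
Fraction remaining = e^(−Te/τ) = e^(−0.99/0.576) = 0.1793.
Trapped volume = 480.02 × 0.1793 = 86.068 mL.

86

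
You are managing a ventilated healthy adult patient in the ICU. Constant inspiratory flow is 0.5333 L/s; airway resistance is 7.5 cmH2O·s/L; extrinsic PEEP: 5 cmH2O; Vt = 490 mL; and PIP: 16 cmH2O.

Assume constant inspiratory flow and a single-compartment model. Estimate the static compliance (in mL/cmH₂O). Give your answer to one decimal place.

Equation of motion (constant flow): PIP = Vt/C + R·V̇ + PEEP.
Vt/C = PIP − R·V̇ − PEEP = 16 − 7.5×0.5333 − 5 = 16 − 4.0 − 5 = 7.0 cmH2O.
C = Vt / 7.0 = 490 / 7.0 = 70.0 mL/cmH2O.

70.0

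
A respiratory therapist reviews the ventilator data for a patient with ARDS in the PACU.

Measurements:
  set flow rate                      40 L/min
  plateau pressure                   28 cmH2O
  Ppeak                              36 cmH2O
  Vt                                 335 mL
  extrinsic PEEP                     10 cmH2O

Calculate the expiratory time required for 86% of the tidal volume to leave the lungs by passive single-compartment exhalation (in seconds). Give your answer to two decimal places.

0.44

Flow: 40 L/min ÷ 60 = 0.6667 L/s.
R = (PIP − Pplat)/V̇ = (36 − 28) / 0.6667 = 8.0/0.6667 = 11.999 cmH2O·s/L.
C = Vt/(Pplat − PEEP) = 335.0 / (28 − 10) = 335.0/18.0 = 18.611 mL/cmH2O.
τ = R × C = 11.999 × 0.01861 L/cmH2O = 0.2233 s.
t = −τ·ln(1 − 0.86) = −0.2233·ln(0.14) = 0.439 s.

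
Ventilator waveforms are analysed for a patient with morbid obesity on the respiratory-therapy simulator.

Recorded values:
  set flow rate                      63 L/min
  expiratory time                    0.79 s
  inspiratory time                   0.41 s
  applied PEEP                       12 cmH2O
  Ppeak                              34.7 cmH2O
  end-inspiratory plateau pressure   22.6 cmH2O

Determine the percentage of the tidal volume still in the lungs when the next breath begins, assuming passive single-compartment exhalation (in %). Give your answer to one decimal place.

Flow: 63 L/min ÷ 60 = 1.05 L/s.
Vt = flow × Ti = 1.05 L/s × 0.41 s × 1000 mL/L = 430.5 mL.
R = (PIP − Pplat)/V̇ = (34.7 − 22.6) / 1.05 = 12.1/1.05 = 11.524 cmH2O·s/L.
C = Vt/(Pplat − PEEP) = 430.5 / (22.6 − 12) = 430.5/10.6 = 40.613 mL/cmH2O.
τ = R × C = 11.524 × 0.04061 L/cmH2O = 0.468 s.
Fraction remaining at end-expiration = e^(−Te/τ) = e^(−0.79/0.468) = 0.1849 → 18.49%.

18.5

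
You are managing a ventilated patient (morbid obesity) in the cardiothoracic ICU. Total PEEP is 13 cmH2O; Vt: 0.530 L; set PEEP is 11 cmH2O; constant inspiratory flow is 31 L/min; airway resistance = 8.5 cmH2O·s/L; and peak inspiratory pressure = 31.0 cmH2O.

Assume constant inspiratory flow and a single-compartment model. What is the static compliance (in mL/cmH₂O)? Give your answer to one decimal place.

Flow: 31 L/min ÷ 60 = 0.5167 L/s.
Total PEEP = 13 cmH2O (set 11 + intrinsic 2); this is the baseline alveolar pressure.
Equation of motion (constant flow): PIP = Vt/C + R·V̇ + PEEP.
Vt/C = PIP − R·V̇ − PEEP = 31.0 − 8.5×0.5167 − 13 = 31.0 − 4.392 − 13 = 13.608 cmH2O.
C = Vt / 13.608 = 530 / 13.608 = 38.948 mL/cmH2O.

38.9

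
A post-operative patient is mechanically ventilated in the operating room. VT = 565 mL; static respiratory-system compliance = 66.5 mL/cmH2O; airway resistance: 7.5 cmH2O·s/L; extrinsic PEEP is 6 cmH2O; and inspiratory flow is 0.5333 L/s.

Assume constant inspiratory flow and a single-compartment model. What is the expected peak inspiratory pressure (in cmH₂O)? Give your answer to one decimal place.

Equation of motion (constant flow): PIP = Vt/C + R·V̇ + PEEP.
PIP = 565/66.5 + 7.5×0.5333 + 6 = 8.496 + 4.0 + 6 = 18.496 cmH2O.

18.5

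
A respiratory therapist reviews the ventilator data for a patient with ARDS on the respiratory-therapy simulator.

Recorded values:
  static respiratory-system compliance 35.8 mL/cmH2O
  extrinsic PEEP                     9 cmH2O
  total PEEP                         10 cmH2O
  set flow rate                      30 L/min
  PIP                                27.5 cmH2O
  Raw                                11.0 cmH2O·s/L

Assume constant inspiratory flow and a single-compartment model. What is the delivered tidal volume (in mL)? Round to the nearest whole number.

430

Flow: 30 L/min ÷ 60 = 0.5 L/s.
Total PEEP = 10 cmH2O (set 9 + intrinsic 1); this is the baseline alveolar pressure.
Equation of motion (constant flow): PIP = Vt/C + R·V̇ + PEEP.
Vt/C = PIP − R·V̇ − PEEP = 27.5 − 5.5 − 10 = 12.0 cmH2O.
Vt = C × 12.0 = 35.8 × 12.0 = 429.6 mL.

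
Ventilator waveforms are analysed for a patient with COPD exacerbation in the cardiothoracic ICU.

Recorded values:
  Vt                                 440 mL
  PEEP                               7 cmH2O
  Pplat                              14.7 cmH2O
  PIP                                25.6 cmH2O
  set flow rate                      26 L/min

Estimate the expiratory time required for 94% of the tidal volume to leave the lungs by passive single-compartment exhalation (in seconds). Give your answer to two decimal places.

Flow: 26 L/min ÷ 60 = 0.4333 L/s.
R = (PIP − Pplat)/V̇ = (25.6 − 14.7) / 0.4333 = 10.9/0.4333 = 25.156 cmH2O·s/L.
C = Vt/(Pplat − PEEP) = 440.0 / (14.7 − 7) = 440.0/7.7 = 57.143 mL/cmH2O.
τ = R × C = 25.156 × 0.05714 L/cmH2O = 1.437 s.
t = −τ·ln(1 − 0.94) = −1.437·ln(0.06) = 4.043 s.

4.04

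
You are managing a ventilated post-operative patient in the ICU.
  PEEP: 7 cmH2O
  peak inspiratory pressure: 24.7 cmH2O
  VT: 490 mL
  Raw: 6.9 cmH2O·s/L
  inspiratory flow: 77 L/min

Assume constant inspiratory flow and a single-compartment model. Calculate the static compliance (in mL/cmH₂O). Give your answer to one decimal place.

Flow: 77 L/min ÷ 60 = 1.2833 L/s.
Equation of motion (constant flow): PIP = Vt/C + R·V̇ + PEEP.
Vt/C = PIP − R·V̇ − PEEP = 24.7 − 6.9×1.2833 − 7 = 24.7 − 8.855 − 7 = 8.845 cmH2O.
C = Vt / 8.845 = 490 / 8.845 = 55.399 mL/cmH2O.

55.4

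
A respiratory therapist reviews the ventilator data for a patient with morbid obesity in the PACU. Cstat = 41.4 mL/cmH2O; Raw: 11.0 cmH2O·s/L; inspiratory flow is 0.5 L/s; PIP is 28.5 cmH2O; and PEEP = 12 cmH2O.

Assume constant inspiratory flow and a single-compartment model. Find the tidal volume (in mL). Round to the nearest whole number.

455

Equation of motion (constant flow): PIP = Vt/C + R·V̇ + PEEP.
Vt/C = PIP − R·V̇ − PEEP = 28.5 − 5.5 − 12 = 11.0 cmH2O.
Vt = C × 11.0 = 41.4 × 11.0 = 455.4 mL.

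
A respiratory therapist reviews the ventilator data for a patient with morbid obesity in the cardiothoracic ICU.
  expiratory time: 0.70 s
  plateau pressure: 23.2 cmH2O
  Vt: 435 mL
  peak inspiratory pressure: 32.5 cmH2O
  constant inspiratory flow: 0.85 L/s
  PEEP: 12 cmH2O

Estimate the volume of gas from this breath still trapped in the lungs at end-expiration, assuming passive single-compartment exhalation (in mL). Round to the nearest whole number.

84

R = (PIP − Pplat)/V̇ = (32.5 − 23.2) / 0.85 = 9.3/0.85 = 10.941 cmH2O·s/L.
C = Vt/(Pplat − PEEP) = 435.0 / (23.2 − 12) = 435.0/11.2 = 38.839 mL/cmH2O.
τ = R × C = 10.941 × 0.03884 L/cmH2O = 0.4249 s.
Fraction remaining = e^(−Te/τ) = e^(−0.70/0.4249) = 0.1925.
Trapped volume = 435.0 × 0.1925 = 83.738 mL.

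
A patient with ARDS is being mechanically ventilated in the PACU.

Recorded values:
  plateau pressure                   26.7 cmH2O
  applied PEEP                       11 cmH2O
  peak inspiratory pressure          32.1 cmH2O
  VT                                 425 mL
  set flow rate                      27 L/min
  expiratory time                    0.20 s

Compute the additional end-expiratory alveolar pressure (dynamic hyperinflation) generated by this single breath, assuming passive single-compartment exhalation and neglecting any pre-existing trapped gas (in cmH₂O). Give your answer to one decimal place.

8.5

Flow: 27 L/min ÷ 60 = 0.45 L/s.
R = (PIP − Pplat)/V̇ = (32.1 − 26.7) / 0.45 = 5.4/0.45 = 12.0 cmH2O·s/L.
C = Vt/(Pplat − PEEP) = 425.0 / (26.7 − 11) = 425.0/15.7 = 27.07 mL/cmH2O.
τ = R × C = 12.0 × 0.02707 L/cmH2O = 0.3248 s.
Fraction remaining = e^(−Te/τ) = e^(−0.20/0.3248) = 0.5402; trapped volume = 425.0 × 0.5402 = 229.59 mL.
Additional alveolar pressure from trapping ≈ V_trapped / C = 229.59 / 27.07 = 8.481 cmH2O.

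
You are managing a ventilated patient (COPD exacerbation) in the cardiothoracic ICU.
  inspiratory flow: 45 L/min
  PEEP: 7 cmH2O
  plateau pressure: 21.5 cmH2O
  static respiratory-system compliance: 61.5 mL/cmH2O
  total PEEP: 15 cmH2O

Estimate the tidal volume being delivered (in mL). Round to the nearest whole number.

End-expiratory occlusion gives total PEEP = 15 cmH2O (intrinsic PEEP = 15 − 7 = 8). Use total PEEP for the elastic gradient.
Vt = Cstat × (Pplat − PEEPtotal) = 61.5 × (21.5 − 15) = 61.5 × 6.5 = 399.75 mL.

400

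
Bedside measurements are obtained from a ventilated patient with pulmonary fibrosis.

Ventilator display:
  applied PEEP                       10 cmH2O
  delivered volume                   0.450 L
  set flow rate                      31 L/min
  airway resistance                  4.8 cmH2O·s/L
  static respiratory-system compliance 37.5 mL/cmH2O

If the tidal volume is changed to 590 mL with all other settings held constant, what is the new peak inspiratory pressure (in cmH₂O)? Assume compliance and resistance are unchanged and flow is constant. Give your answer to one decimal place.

28.2

Flow: 31 L/min ÷ 60 = 0.5167 L/s.
PIP = Vt/C + R·V̇ + PEEP (constant-flow equation of motion).
Only the elastic term changes: ΔPIP = ΔVt / C = (590 − 450) / 37.5 = 3.733 cmH2O.
Original PIP = 450/37.5 + 4.8×0.5167 + 10 = 24.48 cmH2O; new PIP = 24.48 + (3.733) = 28.213 cmH2O.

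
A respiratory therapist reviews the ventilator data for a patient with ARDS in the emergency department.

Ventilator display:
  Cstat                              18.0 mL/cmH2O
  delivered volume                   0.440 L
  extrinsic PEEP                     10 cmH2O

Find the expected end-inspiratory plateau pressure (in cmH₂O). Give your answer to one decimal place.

34.4

Pplat = PEEP + Vt / Cstat = 10 + 440 / 18.0 = 10 + 24.444 = 34.444 cmH2O.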